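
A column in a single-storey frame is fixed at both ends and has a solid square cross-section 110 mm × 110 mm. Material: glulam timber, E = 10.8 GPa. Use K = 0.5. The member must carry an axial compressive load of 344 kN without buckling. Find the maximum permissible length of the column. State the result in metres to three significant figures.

I = a⁴/12 = 110⁴/12 = 1.220×10^7 mm⁴
I = 1.220×10^-5 m⁴
At the buckling limit P_cr = P = 3.440×10^5 N
From P_cr = π²EI/(K·L)²:  L = (1/K)·√(π²EI/P_cr) = (1/0.5)·√(π²×1.08×10^10×1.220×10^-5/3.440×10^5)
L = 3.89 m

L_max ≈ 3.89 m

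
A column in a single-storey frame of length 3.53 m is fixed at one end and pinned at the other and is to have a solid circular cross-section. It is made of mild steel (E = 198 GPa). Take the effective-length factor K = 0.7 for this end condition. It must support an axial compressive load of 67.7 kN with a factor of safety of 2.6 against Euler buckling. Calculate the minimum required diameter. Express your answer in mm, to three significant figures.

d ≈ 57.9 mm

Required P_cr = n·P = 2.6 × 67.7 = 176.0 kN
L_e = K·L = 0.7 × 3.53 = 2.471 m
Required I = P_cr·L_e²/(π²E) = 1.760×10^5 × 2.471² / (π² × 1.98×10^11) = 5.500×10^-7 m⁴
I_req = 5.500×10^5 mm⁴
Solid circle: I = πd⁴/64  ⇒  d = (64I/π)^(1/4) = (64×5.500×10^5/π)^(1/4) = 57.9 mm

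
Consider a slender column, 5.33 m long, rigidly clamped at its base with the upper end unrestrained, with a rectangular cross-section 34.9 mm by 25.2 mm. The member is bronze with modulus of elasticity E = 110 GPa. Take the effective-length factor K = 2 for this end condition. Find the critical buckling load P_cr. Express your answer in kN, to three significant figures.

Buckling occurs about the weak axis: I_min = h·b³/12 with b = 25.2 mm (the shorter side).
I_min = 34.9×25.2³/12 = 4.654×10^4 mm⁴
I = 4.654×10^4 mm⁴ = 4.654×10^-8 m⁴
Effective length L_e = K·L = 2 × 5.33 = 10.66 m
P_cr = π²EI / L_e² = π² × 110×10⁹ × 4.654×10^-8 / 10.66² = 444.7 N

P_cr ≈ 0.445 kN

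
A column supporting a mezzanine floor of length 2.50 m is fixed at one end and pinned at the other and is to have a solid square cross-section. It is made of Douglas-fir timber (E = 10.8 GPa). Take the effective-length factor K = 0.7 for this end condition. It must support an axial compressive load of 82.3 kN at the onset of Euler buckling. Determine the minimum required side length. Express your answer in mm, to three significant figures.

a ≈ 73.0 mm

L_e = K·L = 0.7 × 2.50 = 1.750 m
Required I = P_cr·L_e²/(π²E) = 8.230×10^4 × 1.750² / (π² × 1.08×10^10) = 2.365×10^-6 m⁴
I_req = 2.365×10^6 mm⁴
Solid square: I = a⁴/12  ⇒  a = (12I)^(1/4) = (12×2.365×10^6)^(1/4) = 73.0 mm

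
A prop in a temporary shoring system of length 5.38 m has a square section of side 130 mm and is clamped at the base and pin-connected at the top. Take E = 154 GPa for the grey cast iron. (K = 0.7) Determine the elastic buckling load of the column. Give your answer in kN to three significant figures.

P_cr ≈ 2550 kN

I = a⁴/12 = 130⁴/12 = 2.380×10^7 mm⁴
I = 2.380×10^7 mm⁴ = 2.380×10^-5 m⁴
Effective length L_e = K·L = 0.7 × 5.38 = 3.766 m
P_cr = π²EI / L_e² = π² × 154×10⁹ × 2.380×10^-5 / 3.766² = 2.551×10^6 N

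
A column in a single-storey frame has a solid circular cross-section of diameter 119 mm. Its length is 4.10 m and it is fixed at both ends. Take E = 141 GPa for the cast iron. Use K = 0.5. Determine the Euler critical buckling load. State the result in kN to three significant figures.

P_cr ≈ 3260 kN

I = πd⁴/64 = π×119⁴/64 = 9.844×10^6 mm⁴
I = 9.844×10^6 mm⁴ = 9.844×10^-6 m⁴
Effective length L_e = K·L = 0.5 × 4.10 = 2.050 m
P_cr = π²EI / L_e² = π² × 141×10⁹ × 9.844×10^-6 / 2.050² = 3.260×10^6 N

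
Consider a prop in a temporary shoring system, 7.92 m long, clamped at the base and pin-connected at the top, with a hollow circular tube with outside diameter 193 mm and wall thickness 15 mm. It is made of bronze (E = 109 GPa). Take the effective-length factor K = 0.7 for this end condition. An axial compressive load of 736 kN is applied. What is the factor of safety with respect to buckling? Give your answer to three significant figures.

n ≈ 1.59

Inner diameter d_i = 193 − 2×15 = 163.0 mm
I = π(d_o⁴ − d_i⁴)/64 = π(193⁴ − 163.0⁴)/64 = 3.346×10^7 mm⁴
I = 3.346×10^7 mm⁴ = 3.346×10^-5 m⁴
Effective length L_e = K·L = 0.7 × 7.92 = 5.544 m
P_cr = π²EI / L_e² = π² × 109×10⁹ × 3.346×10^-5 / 5.544² = 1.171×10^6 N
Factor of safety n = P_cr / P = 1171.0 / 736 = 1.59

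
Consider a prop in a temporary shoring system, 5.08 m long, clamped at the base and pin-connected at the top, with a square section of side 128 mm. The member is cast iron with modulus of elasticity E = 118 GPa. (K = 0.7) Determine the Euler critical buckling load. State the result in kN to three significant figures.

P_cr ≈ 2060 kN

I = a⁴/12 = 128⁴/12 = 2.237×10^7 mm⁴
I = 2.237×10^7 mm⁴ = 2.237×10^-5 m⁴
Effective length L_e = K·L = 0.7 × 5.08 = 3.556 m
P_cr = π²EI / L_e² = π² × 118×10⁹ × 2.237×10^-5 / 3.556² = 2.060×10^6 N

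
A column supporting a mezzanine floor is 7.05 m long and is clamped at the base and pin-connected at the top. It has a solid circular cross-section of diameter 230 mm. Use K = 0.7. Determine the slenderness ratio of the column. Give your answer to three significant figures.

λ ≈ 85.8

I = πd⁴/64 = π×230⁴/64 = 1.374×10^8 mm⁴
A = 4.155×10^4 mm²;  r_min = √(I/A) = √(1.374×10^8/4.155×10^4) = 57.50 mm
L_e = K·L = 0.7 × 7.05 m = 4.935 m = 4935.0 mm
λ = L_e / r_min = 4935.0 / 57.50 = 85.8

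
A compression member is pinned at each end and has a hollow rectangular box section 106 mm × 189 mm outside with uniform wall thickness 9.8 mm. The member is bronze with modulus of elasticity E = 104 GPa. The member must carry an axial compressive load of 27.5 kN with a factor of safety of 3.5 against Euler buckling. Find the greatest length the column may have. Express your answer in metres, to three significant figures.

L_max ≈ 10.1 m

Inner dimensions: h_i = 189 − 2×9.8 = 169.4 mm, b_i = 106 − 2×9.8 = 86.40 mm
Weak-axis I_min = (h_o·b_o³ − h_i·b_i³)/12 with b_o = 106, b_i = 86.40 mm (shorter outer/inner sides).
I_min = (189×106³ − 169.4×86.40³)/12 = 9.654×10^6 mm⁴
I = 9.654×10^-6 m⁴
Required critical load P_cr = n·P = 3.5 × 27.5 = 96.25 kN = 9.625×10^4 N
From P_cr = π²EI/(K·L)²:  L = (1/K)·√(π²EI/P_cr) = (1/1)·√(π²×1.04×10^11×9.654×10^-6/9.625×10^4)
L = 10.1 m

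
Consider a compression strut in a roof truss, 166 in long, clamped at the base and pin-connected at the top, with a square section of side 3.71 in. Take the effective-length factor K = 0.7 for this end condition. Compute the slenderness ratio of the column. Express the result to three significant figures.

λ ≈ 108

For a square r = a/√12 = 3.71/√12 = 1.071 in
L_e = K·L = 0.7 × 166 = 116.2 in
λ = L_e / r_min = 116.20 / 1.071 = 108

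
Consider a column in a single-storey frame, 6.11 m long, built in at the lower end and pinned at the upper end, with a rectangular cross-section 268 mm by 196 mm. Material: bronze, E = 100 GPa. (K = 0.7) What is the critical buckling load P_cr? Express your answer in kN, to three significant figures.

P_cr ≈ 9070 kN

Buckling occurs about the weak axis: I_min = h·b³/12 with b = 196 mm (the shorter side).
I_min = 268×196³/12 = 1.682×10^8 mm⁴
I = 1.682×10^8 mm⁴ = 1.682×10^-4 m⁴
Effective length L_e = K·L = 0.7 × 6.11 = 4.277 m
P_cr = π²EI / L_e² = π² × 100×10⁹ × 1.682×10^-4 / 4.277² = 9.073×10^6 N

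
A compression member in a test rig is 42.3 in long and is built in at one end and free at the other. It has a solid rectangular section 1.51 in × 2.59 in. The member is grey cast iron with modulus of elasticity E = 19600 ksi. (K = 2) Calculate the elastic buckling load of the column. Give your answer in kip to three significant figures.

P_cr ≈ 20.1 kip

Buckling occurs about the weak axis: I_min = h·b³/12 with b = 1.51 in (the shorter side).
I_min = 2.59×1.51³/12 = 0.7431 in⁴
Effective length L_e = K·L = 2 × 42.3 = 84.60 in
P_cr = π²EI / L_e² = π² × 19600×10³ × 0.7431 / 84.60² = 2.008×10^4 lb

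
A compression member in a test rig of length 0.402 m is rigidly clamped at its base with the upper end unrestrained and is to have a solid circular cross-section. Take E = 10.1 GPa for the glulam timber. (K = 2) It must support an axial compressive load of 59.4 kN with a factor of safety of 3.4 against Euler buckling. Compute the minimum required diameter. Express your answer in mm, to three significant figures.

d ≈ 71.9 mm

Required P_cr = n·P = 3.4 × 59.4 = 202.0 kN
L_e = K·L = 2 × 0.402 = 0.8040 m
Required I = P_cr·L_e²/(π²E) = 2.020×10^5 × 0.8040² / (π² × 1.01×10^10) = 1.310×10^-6 m⁴
I_req = 1.310×10^6 mm⁴
Solid circle: I = πd⁴/64  ⇒  d = (64I/π)^(1/4) = (64×1.310×10^6/π)^(1/4) = 71.9 mm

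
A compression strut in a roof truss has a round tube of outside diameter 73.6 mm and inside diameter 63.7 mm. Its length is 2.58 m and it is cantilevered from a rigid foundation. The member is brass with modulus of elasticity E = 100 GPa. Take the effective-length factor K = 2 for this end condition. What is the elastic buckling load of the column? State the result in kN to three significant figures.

d_o = 73.6 mm, d_i = 63.7 mm
I = π(d_o⁴ − d_i⁴)/64 = π(73.6⁴ − 63.70⁴)/64 = 6.322×10^5 mm⁴
I = 6.322×10^5 mm⁴ = 6.322×10^-7 m⁴
Effective length L_e = K·L = 2 × 2.58 = 5.160 m
P_cr = π²EI / L_e² = π² × 100×10⁹ × 6.322×10^-7 / 5.160² = 2.343×10^4 N

P_cr ≈ 23.4 kN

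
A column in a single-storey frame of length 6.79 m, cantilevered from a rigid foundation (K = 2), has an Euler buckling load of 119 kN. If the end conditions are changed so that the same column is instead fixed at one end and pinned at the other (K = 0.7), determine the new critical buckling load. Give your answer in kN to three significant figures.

P_cr ≈ 971 kN

P_cr ∝ 1/K², so P_cr,new = P_cr,old × (K_old/K_new)² = 119 × (2/0.7)²
= 119 × 8.163 = 971 kN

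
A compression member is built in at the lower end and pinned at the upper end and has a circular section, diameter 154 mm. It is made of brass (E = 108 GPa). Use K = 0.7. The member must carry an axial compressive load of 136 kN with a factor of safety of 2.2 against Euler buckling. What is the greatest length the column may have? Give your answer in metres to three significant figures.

L_max ≈ 14.2 m

I = πd⁴/64 = π×154⁴/64 = 2.761×10^7 mm⁴
I = 2.761×10^-5 m⁴
Required critical load P_cr = n·P = 2.2 × 136 = 299.2 kN = 2.992×10^5 N
From P_cr = π²EI/(K·L)²:  L = (1/K)·√(π²EI/P_cr) = (1/0.7)·√(π²×1.08×10^11×2.761×10^-5/2.992×10^5)
L = 14.2 m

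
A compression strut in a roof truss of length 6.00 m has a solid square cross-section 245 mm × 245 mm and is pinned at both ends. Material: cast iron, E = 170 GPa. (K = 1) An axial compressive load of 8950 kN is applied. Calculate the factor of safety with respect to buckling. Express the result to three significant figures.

n ≈ 1.56

I = a⁴/12 = 245⁴/12 = 3.003×10^8 mm⁴
I = 3.003×10^8 mm⁴ = 3.003×10^-4 m⁴
Effective length L_e = K·L = 1 × 6.00 = 6.000 m
P_cr = π²EI / L_e² = π² × 170×10⁹ × 3.003×10^-4 / 6.000² = 1.399×10^7 N
Factor of safety n = P_cr / P = 13994 / 8950 = 1.56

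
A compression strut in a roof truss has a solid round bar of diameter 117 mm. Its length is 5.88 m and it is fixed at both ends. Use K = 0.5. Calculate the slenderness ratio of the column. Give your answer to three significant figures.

I = πd⁴/64 = π×117⁴/64 = 9.198×10^6 mm⁴
A = 1.075×10^4 mm²;  r_min = √(I/A) = √(9.198×10^6/1.075×10^4) = 29.25 mm
L_e = K·L = 0.5 × 5.88 m = 2.940 m = 2940.0 mm
λ = L_e / r_min = 2940.0 / 29.25 = 101

λ ≈ 101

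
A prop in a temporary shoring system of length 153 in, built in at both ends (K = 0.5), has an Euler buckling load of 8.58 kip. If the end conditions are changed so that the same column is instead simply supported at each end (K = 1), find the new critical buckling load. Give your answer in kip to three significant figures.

P_cr ∝ 1/K², so P_cr,new = P_cr,old × (K_old/K_new)² = 8.58 × (0.5/1)²
= 8.58 × 0.2500 = 2.14 kip

P_cr ≈ 2.14 kip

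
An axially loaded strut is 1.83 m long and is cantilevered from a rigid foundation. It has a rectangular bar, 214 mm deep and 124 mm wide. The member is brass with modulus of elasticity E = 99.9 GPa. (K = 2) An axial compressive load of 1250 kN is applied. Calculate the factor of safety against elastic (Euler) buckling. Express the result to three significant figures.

Buckling occurs about the weak axis: I_min = h·b³/12 with b = 124 mm (the shorter side).
I_min = 214×124³/12 = 3.400×10^7 mm⁴
I = 3.400×10^7 mm⁴ = 3.400×10^-5 m⁴
Effective length L_e = K·L = 2 × 1.83 = 3.660 m
P_cr = π²EI / L_e² = π² × 99.9×10⁹ × 3.400×10^-5 / 3.660² = 2.503×10^6 N
Factor of safety n = P_cr / P = 2502.7 / 1250 = 2.00

n ≈ 2.00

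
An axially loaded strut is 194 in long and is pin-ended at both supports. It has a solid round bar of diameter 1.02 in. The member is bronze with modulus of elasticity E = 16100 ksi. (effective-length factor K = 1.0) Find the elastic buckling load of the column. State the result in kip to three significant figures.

P_cr ≈ 0.224 kip

I = πd⁴/64 = π×1.02⁴/64 = 5.313×10^-2 in⁴
Effective length L_e = K·L = 1 × 194 = 194.0 in
P_cr = π²EI / L_e² = π² × 16100×10³ × 5.313×10^-2 / 194.0² = 224.3 lb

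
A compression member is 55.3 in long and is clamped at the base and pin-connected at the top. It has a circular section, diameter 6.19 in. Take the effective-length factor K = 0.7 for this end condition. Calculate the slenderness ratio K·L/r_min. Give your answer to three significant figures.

For a solid circle r = d/4 = 6.19/4 = 1.548 in
L_e = K·L = 0.7 × 55.3 = 38.71 in
λ = L_e / r_min = 38.710 / 1.547 = 25.0

λ ≈ 25.0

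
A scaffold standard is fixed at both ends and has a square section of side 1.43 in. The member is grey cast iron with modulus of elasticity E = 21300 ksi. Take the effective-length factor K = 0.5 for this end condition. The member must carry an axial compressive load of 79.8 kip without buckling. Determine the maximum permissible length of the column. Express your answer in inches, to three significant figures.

I = a⁴/12 = 1.43⁴/12 = 0.3485 in⁴
At the buckling limit P_cr = P = 7.980×10^4 lb
From P_cr = π²EI/(K·L)²:  L = (1/K)·√(π²EI/P_cr) = (1/0.5)·√(π²×2.13×10^7×0.3485/7.980×10^4)
L = 60.6 in

L_max ≈ 60.6 in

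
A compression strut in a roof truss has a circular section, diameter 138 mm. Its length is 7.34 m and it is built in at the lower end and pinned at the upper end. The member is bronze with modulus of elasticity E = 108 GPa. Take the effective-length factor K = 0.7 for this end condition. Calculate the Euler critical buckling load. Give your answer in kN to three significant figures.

P_cr ≈ 719 kN

I = πd⁴/64 = π×138⁴/64 = 1.780×10^7 mm⁴
I = 1.780×10^7 mm⁴ = 1.780×10^-5 m⁴
Effective length L_e = K·L = 0.7 × 7.34 = 5.138 m
P_cr = π²EI / L_e² = π² × 108×10⁹ × 1.780×10^-5 / 5.138² = 7.188×10^5 N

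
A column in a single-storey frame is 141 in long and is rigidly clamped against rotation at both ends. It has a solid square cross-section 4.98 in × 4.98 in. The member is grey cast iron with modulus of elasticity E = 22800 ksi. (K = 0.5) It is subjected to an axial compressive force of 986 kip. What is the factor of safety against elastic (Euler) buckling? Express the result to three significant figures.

I = a⁴/12 = 4.98⁴/12 = 51.25 in⁴
Effective length L_e = K·L = 0.5 × 141 = 70.50 in
P_cr = π²EI / L_e² = π² × 22800×10³ × 51.25 / 70.50² = 2.321×10^6 lb
Factor of safety n = P_cr / P = 2320.6 / 986 = 2.35

n ≈ 2.35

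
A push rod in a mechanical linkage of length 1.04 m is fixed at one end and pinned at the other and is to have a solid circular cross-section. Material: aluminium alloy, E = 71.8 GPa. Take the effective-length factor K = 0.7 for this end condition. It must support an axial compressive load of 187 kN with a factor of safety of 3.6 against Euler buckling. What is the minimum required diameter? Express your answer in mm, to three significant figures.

d ≈ 56.6 mm

Required P_cr = n·P = 3.6 × 187 = 673.2 kN
L_e = K·L = 0.7 × 1.04 = 0.7280 m
Required I = P_cr·L_e²/(π²E) = 6.732×10^5 × 0.7280² / (π² × 7.18×10^10) = 5.035×10^-7 m⁴
I_req = 5.035×10^5 mm⁴
Solid circle: I = πd⁴/64  ⇒  d = (64I/π)^(1/4) = (64×5.035×10^5/π)^(1/4) = 56.6 mm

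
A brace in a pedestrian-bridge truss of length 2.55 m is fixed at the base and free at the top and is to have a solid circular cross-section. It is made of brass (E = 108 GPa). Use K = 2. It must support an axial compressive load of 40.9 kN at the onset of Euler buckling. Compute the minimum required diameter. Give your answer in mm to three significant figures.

L_e = K·L = 2 × 2.55 = 5.100 m
Required I = P_cr·L_e²/(π²E) = 4.090×10^4 × 5.100² / (π² × 1.08×10^11) = 9.980×10^-7 m⁴
I_req = 9.980×10^5 mm⁴
Solid circle: I = πd⁴/64  ⇒  d = (64I/π)^(1/4) = (64×9.980×10^5/π)^(1/4) = 67.1 mm

d ≈ 67.1 mm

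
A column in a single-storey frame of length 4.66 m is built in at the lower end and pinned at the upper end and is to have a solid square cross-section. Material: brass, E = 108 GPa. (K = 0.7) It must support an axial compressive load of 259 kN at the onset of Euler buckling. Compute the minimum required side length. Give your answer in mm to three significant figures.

L_e = K·L = 0.7 × 4.66 = 3.262 m
Required I = P_cr·L_e²/(π²E) = 2.590×10^5 × 3.262² / (π² × 1.08×10^11) = 2.585×10^-6 m⁴
I_req = 2.585×10^6 mm⁴
Solid square: I = a⁴/12  ⇒  a = (12I)^(1/4) = (12×2.585×10^6)^(1/4) = 74.6 mm

a ≈ 74.6 mm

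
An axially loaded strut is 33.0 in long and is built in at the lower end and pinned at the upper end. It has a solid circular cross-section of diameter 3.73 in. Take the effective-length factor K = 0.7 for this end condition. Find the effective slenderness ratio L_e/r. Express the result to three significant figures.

λ ≈ 24.8

For a solid circle r = d/4 = 3.73/4 = 0.9325 in
L_e = K·L = 0.7 × 33.0 = 23.10 in
λ = L_e / r_min = 23.100 / 0.9325 = 24.8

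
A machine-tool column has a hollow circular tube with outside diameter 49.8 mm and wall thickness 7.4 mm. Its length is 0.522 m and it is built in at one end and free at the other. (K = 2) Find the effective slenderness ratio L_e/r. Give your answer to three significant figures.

Inner diameter d_i = 49.8 − 2×7.4 = 35.00 mm
I = π(d_o⁴ − d_i⁴)/64 = π(49.8⁴ − 35.00⁴)/64 = 2.283×10^5 mm⁴
A = 985.7 mm²;  r_min = √(I/A) = √(2.283×10^5/985.7) = 15.22 mm
L_e = K·L = 2 × 0.522 m = 1.044 m = 1044.0 mm
λ = L_e / r_min = 1044.0 / 15.22 = 68.6

λ ≈ 68.6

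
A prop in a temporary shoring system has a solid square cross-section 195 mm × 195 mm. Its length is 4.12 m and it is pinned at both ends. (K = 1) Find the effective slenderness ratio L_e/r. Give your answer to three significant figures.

λ ≈ 73.2

I = a⁴/12 = 195⁴/12 = 1.205×10^8 mm⁴
A = 3.803×10^4 mm²;  r_min = √(I/A) = √(1.205×10^8/3.803×10^4) = 56.29 mm
L_e = K·L = 1 × 4.12 m = 4.120 m = 4120.0 mm
λ = L_e / r_min = 4120.0 / 56.29 = 73.2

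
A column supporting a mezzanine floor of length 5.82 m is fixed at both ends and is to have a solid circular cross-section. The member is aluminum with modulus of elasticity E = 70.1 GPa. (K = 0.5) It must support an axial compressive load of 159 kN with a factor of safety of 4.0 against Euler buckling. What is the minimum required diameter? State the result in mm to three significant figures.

Required P_cr = n·P = 4.0 × 159 = 636.0 kN
L_e = K·L = 0.5 × 5.82 = 2.910 m
Required I = P_cr·L_e²/(π²E) = 6.360×10^5 × 2.910² / (π² × 7.01×10^10) = 7.784×10^-6 m⁴
I_req = 7.784×10^6 mm⁴
Solid circle: I = πd⁴/64  ⇒  d = (64I/π)^(1/4) = (64×7.784×10^6/π)^(1/4) = 112 mm

d ≈ 112 mm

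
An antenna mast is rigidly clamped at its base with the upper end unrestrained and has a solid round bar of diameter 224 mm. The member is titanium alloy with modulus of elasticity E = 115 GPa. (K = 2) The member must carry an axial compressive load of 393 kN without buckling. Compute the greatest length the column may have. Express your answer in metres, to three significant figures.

L_max ≈ 9.45 m

I = πd⁴/64 = π×224⁴/64 = 1.236×10^8 mm⁴
I = 1.236×10^-4 m⁴
At the buckling limit P_cr = P = 3.930×10^5 N
From P_cr = π²EI/(K·L)²:  L = (1/K)·√(π²EI/P_cr) = (1/2)·√(π²×1.15×10^11×1.236×10^-4/3.930×10^5)
L = 9.45 m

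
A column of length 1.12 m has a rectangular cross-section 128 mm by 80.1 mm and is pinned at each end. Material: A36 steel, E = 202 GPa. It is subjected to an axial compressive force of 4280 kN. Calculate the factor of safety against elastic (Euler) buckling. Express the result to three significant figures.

Buckling occurs about the weak axis: I_min = h·b³/12 with b = 80.1 mm (the shorter side).
I_min = 128×80.1³/12 = 5.482×10^6 mm⁴
I = 5.482×10^6 mm⁴ = 5.482×10^-6 m⁴
Effective length L_e = K·L = 1 × 1.12 = 1.120 m
P_cr = π²EI / L_e² = π² × 202×10⁹ × 5.482×10^-6 / 1.120² = 8.712×10^6 N
Factor of safety n = P_cr / P = 8712.5 / 4280 = 2.04

n ≈ 2.04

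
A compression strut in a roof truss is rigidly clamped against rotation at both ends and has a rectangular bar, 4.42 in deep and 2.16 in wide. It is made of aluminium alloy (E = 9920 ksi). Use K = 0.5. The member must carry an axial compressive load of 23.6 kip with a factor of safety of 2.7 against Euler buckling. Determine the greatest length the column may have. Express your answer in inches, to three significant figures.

Buckling occurs about the weak axis: I_min = h·b³/12 with b = 2.16 in (the shorter side).
I_min = 4.42×2.16³/12 = 3.712 in⁴
Required critical load P_cr = n·P = 2.7 × 23.6 = 63.72 kip = 6.372×10^4 lb
From P_cr = π²EI/(K·L)²:  L = (1/K)·√(π²EI/P_cr) = (1/0.5)·√(π²×9.92×10^6×3.712/6.372×10^4)
L = 151 in

L_max ≈ 151 in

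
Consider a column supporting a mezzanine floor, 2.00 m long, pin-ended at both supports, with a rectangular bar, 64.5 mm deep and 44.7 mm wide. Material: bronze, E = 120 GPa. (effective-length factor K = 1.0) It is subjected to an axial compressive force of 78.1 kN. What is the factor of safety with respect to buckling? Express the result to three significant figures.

Buckling occurs about the weak axis: I_min = h·b³/12 with b = 44.7 mm (the shorter side).
I_min = 64.5×44.7³/12 = 4.801×10^5 mm⁴
I = 4.801×10^5 mm⁴ = 4.801×10^-7 m⁴
Effective length L_e = K·L = 1 × 2.00 = 2.000 m
P_cr = π²EI / L_e² = π² × 120×10⁹ × 4.801×10^-7 / 2.000² = 1.421×10^5 N
Factor of safety n = P_cr / P = 142.14 / 78.1 = 1.82

n ≈ 1.82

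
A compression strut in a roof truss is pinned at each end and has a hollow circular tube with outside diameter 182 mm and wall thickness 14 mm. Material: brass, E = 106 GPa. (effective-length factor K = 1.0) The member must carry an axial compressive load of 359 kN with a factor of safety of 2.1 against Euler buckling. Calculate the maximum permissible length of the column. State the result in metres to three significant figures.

L_max ≈ 6.04 m

Inner diameter d_i = 182 − 2×14 = 154.0 mm
I = π(d_o⁴ − d_i⁴)/64 = π(182⁴ − 154.0⁴)/64 = 2.625×10^7 mm⁴
I = 2.625×10^-5 m⁴
Required critical load P_cr = n·P = 2.1 × 359 = 753.9 kN = 7.539×10^5 N
From P_cr = π²EI/(K·L)²:  L = (1/K)·√(π²EI/P_cr) = (1/1)·√(π²×1.06×10^11×2.625×10^-5/7.539×10^5)
L = 6.04 m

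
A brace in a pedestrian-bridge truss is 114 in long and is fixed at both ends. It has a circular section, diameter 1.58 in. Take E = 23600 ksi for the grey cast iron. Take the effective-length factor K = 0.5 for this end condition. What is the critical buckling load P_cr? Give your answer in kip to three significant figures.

P_cr ≈ 21.9 kip

I = πd⁴/64 = π×1.58⁴/64 = 0.3059 in⁴
Effective length L_e = K·L = 0.5 × 114 = 57.00 in
P_cr = π²EI / L_e² = π² × 23600×10³ × 0.3059 / 57.00² = 2.193×10^4 lb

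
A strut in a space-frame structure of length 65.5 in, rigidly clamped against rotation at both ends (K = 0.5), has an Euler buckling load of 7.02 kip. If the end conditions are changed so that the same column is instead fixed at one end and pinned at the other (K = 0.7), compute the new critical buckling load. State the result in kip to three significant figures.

P_cr ≈ 3.58 kip

P_cr ∝ 1/K², so P_cr,new = P_cr,old × (K_old/K_new)² = 7.02 × (0.5/0.7)²
= 7.02 × 0.5102 = 3.58 kip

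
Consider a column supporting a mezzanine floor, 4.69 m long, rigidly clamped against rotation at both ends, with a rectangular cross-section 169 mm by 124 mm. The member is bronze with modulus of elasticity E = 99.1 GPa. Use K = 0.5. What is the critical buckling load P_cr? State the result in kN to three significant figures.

Buckling occurs about the weak axis: I_min = h·b³/12 with b = 124 mm (the shorter side).
I_min = 169×124³/12 = 2.685×10^7 mm⁴
I = 2.685×10^7 mm⁴ = 2.685×10^-5 m⁴
Effective length L_e = K·L = 0.5 × 4.69 = 2.345 m
P_cr = π²EI / L_e² = π² × 99.1×10⁹ × 2.685×10^-5 / 2.345² = 4.776×10^6 N

P_cr ≈ 4780 kN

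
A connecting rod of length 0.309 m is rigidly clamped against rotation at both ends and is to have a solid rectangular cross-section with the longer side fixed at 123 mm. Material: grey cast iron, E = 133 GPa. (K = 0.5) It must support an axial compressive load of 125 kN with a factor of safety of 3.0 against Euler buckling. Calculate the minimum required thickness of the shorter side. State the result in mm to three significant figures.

Required P_cr = n·P = 3.0 × 125 = 375.0 kN
L_e = K·L = 0.5 × 0.309 = 0.1545 m
Required I = P_cr·L_e²/(π²E) = 3.750×10^5 × 0.1545² / (π² × 1.33×10^11) = 6.819×10^-9 m⁴
I_req = 6.819×10^3 mm⁴
Rectangle, weak axis: I_min = h·b³/12 with h = 123 mm fixed  ⇒  b = (12I/h)^(1/3) = 8.73 mm

b ≈ 8.73 mm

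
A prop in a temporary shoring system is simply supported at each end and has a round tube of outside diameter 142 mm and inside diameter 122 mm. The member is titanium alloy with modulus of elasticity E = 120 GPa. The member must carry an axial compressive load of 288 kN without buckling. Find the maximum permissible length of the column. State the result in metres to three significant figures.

d_o = 142 mm, d_i = 122 mm
I = π(d_o⁴ − d_i⁴)/64 = π(142⁴ − 122.0⁴)/64 = 9.084×10^6 mm⁴
I = 9.084×10^-6 m⁴
At the buckling limit P_cr = P = 2.880×10^5 N
From P_cr = π²EI/(K·L)²:  L = (1/K)·√(π²EI/P_cr) = (1/1)·√(π²×1.20×10^11×9.084×10^-6/2.880×10^5)
L = 6.11 m

L_max ≈ 6.11 m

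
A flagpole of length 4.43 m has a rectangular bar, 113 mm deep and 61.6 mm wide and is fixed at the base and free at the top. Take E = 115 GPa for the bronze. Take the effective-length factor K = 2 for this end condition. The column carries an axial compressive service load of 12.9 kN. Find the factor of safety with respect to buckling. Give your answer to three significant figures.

n ≈ 2.47

Buckling occurs about the weak axis: I_min = h·b³/12 with b = 61.6 mm (the shorter side).
I_min = 113×61.6³/12 = 2.201×10^6 mm⁴
I = 2.201×10^6 mm⁴ = 2.201×10^-6 m⁴
Effective length L_e = K·L = 2 × 4.43 = 8.860 m
P_cr = π²EI / L_e² = π² × 115×10⁹ × 2.201×10^-6 / 8.860² = 3.183×10^4 N
Factor of safety n = P_cr / P = 31.825 / 12.9 = 2.47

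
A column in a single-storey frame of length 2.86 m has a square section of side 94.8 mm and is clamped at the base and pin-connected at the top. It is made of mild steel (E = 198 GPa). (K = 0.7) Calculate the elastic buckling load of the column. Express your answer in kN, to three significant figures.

I = a⁴/12 = 94.8⁴/12 = 6.731×10^6 mm⁴
I = 6.731×10^6 mm⁴ = 6.731×10^-6 m⁴
Effective length L_e = K·L = 0.7 × 2.86 = 2.002 m
P_cr = π²EI / L_e² = π² × 198×10⁹ × 6.731×10^-6 / 2.002² = 3.282×10^6 N

P_cr ≈ 3280 kN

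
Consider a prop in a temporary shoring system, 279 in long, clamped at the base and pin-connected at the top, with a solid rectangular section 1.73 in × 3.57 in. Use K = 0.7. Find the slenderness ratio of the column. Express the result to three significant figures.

λ ≈ 391

Buckling occurs about the weak axis: I_min = h·b³/12 with b = 1.73 in (the shorter side).
I_min = 3.57×1.73³/12 = 1.540 in⁴
A = 6.176 in²;  r_min = √(I/A) = √(1.540/6.176) = 0.4994 in
L_e = K·L = 0.7 × 279 = 195.3 in
λ = L_e / r_min = 195.30 / 0.4994 = 391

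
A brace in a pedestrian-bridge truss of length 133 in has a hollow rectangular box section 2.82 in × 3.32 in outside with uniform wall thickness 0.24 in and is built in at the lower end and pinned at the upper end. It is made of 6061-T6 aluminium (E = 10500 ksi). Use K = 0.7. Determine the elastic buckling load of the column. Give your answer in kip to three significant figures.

Inner dimensions: h_i = 3.32 − 2×0.24 = 2.840 in, b_i = 2.82 − 2×0.24 = 2.340 in
Weak-axis I_min = (h_o·b_o³ − h_i·b_i³)/12 with b_o = 2.82, b_i = 2.340 in (shorter outer/inner sides).
I_min = (3.32×2.82³ − 2.840×2.340³)/12 = 3.172 in⁴
Effective length L_e = K·L = 0.7 × 133 = 93.10 in
P_cr = π²EI / L_e² = π² × 10500×10³ × 3.172 / 93.10² = 3.793×10^4 lb

P_cr ≈ 37.9 kip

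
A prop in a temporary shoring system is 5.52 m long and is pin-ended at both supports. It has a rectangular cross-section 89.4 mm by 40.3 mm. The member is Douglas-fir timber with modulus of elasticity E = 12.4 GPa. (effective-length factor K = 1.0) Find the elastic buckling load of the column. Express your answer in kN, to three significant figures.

P_cr ≈ 1.96 kN

Buckling occurs about the weak axis: I_min = h·b³/12 with b = 40.3 mm (the shorter side).
I_min = 89.4×40.3³/12 = 4.876×10^5 mm⁴
I = 4.876×10^5 mm⁴ = 4.876×10^-7 m⁴
Effective length L_e = K·L = 1 × 5.52 = 5.520 m
P_cr = π²EI / L_e² = π² × 12.4×10⁹ × 4.876×10^-7 / 5.520² = 1.958×10^3 N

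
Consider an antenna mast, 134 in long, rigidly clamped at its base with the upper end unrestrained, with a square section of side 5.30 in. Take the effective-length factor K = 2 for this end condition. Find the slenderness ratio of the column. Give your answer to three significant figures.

I = a⁴/12 = 5.30⁴/12 = 65.75 in⁴
A = 28.09 in²;  r_min = √(I/A) = √(65.75/28.09) = 1.530 in
L_e = K·L = 2 × 134 = 268.0 in
λ = L_e / r_min = 268.00 / 1.530 = 175

λ ≈ 175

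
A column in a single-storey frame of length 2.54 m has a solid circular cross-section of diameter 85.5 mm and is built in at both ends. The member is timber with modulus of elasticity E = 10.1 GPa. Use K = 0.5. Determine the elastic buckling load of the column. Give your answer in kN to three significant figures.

I = πd⁴/64 = π×85.5⁴/64 = 2.623×10^6 mm⁴
I = 2.623×10^6 mm⁴ = 2.623×10^-6 m⁴
Effective length L_e = K·L = 0.5 × 2.54 = 1.270 m
P_cr = π²EI / L_e² = π² × 10.1×10⁹ × 2.623×10^-6 / 1.270² = 1.621×10^5 N

P_cr ≈ 162 kN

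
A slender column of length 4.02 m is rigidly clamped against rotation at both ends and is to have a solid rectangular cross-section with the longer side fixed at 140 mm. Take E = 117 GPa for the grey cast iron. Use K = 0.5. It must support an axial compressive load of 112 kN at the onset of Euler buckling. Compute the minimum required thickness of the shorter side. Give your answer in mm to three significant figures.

L_e = K·L = 0.5 × 4.02 = 2.010 m
Required I = P_cr·L_e²/(π²E) = 1.120×10^5 × 2.010² / (π² × 1.17×10^11) = 3.919×10^-7 m⁴
I_req = 3.919×10^5 mm⁴
Rectangle, weak axis: I_min = h·b³/12 with h = 140 mm fixed  ⇒  b = (12I/h)^(1/3) = 32.3 mm

b ≈ 32.3 mm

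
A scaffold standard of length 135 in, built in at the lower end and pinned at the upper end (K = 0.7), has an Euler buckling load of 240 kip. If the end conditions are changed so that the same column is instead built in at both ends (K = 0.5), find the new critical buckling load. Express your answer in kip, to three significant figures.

P_cr ≈ 470 kip

P_cr ∝ 1/K², so P_cr,new = P_cr,old × (K_old/K_new)² = 240 × (0.7/0.5)²
= 240 × 1.960 = 470 kip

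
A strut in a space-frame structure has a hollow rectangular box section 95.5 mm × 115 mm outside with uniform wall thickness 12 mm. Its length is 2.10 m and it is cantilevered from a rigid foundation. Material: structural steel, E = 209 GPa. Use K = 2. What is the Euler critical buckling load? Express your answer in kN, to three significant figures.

Inner dimensions: h_i = 115 − 2×12 = 91.00 mm, b_i = 95.5 − 2×12 = 71.50 mm
Weak-axis I_min = (h_o·b_o³ − h_i·b_i³)/12 with b_o = 95.5, b_i = 71.50 mm (shorter outer/inner sides).
I_min = (115×95.5³ − 91.00×71.50³)/12 = 5.575×10^6 mm⁴
I = 5.575×10^6 mm⁴ = 5.575×10^-6 m⁴
Effective length L_e = K·L = 2 × 2.10 = 4.200 m
P_cr = π²EI / L_e² = π² × 209×10⁹ × 5.575×10^-6 / 4.200² = 6.519×10^5 N

P_cr ≈ 652 kN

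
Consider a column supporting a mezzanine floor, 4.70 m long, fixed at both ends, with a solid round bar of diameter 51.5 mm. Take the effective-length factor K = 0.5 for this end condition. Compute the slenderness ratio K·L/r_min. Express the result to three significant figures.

λ ≈ 183

For a solid circle r = d/4 = 51.5/4 = 12.88 mm
L_e = K·L = 0.5 × 4.70 m = 2.350 m = 2350.0 mm
λ = L_e / r_min = 2350.0 / 12.88 = 183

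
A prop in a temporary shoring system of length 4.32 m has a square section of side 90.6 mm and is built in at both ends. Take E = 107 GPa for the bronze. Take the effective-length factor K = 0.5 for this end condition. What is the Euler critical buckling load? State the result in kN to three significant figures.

P_cr ≈ 1270 kN

I = a⁴/12 = 90.6⁴/12 = 5.615×10^6 mm⁴
I = 5.615×10^6 mm⁴ = 5.615×10^-6 m⁴
Effective length L_e = K·L = 0.5 × 4.32 = 2.160 m
P_cr = π²EI / L_e² = π² × 107×10⁹ × 5.615×10^-6 / 2.160² = 1.271×10^6 N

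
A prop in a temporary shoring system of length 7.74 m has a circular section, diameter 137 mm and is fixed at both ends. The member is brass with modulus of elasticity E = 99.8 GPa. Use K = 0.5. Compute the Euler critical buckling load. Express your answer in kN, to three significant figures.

P_cr ≈ 1140 kN

I = πd⁴/64 = π×137⁴/64 = 1.729×10^7 mm⁴
I = 1.729×10^7 mm⁴ = 1.729×10^-5 m⁴
Effective length L_e = K·L = 0.5 × 7.74 = 3.870 m
P_cr = π²EI / L_e² = π² × 99.8×10⁹ × 1.729×10^-5 / 3.870² = 1.137×10^6 N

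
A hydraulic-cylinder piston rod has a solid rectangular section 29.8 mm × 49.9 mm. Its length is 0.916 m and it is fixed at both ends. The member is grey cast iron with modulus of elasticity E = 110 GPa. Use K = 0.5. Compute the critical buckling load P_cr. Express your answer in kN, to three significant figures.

P_cr ≈ 570 kN

Buckling occurs about the weak axis: I_min = h·b³/12 with b = 29.8 mm (the shorter side).
I_min = 49.9×29.8³/12 = 1.100×10^5 mm⁴
I = 1.100×10^5 mm⁴ = 1.100×10^-7 m⁴
Effective length L_e = K·L = 0.5 × 0.916 = 0.4580 m
P_cr = π²EI / L_e² = π² × 110×10⁹ × 1.100×10^-7 / 0.4580² = 5.695×10^5 N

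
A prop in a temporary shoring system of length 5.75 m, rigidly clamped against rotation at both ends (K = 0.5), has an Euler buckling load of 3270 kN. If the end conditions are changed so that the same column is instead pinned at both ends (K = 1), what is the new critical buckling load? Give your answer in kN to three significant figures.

P_cr ∝ 1/K², so P_cr,new = P_cr,old × (K_old/K_new)² = 3270 × (0.5/1)²
= 3270 × 0.2500 = 818 kN

P_cr ≈ 818 kN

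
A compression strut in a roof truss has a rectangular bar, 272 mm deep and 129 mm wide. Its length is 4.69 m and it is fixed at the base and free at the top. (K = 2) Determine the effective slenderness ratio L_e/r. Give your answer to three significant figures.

λ ≈ 252

For a rectangle r_min = b/√12 = 129/√12 = 37.24 mm
L_e = K·L = 2 × 4.69 m = 9.380 m = 9380.0 mm
λ = L_e / r_min = 9380.0 / 37.24 = 252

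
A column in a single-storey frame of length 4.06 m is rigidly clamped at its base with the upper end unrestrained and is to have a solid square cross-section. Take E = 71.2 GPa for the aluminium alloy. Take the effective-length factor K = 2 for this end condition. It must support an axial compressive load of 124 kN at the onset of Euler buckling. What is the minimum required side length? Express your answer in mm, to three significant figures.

a ≈ 109 mm

L_e = K·L = 2 × 4.06 = 8.120 m
Required I = P_cr·L_e²/(π²E) = 1.240×10^5 × 8.120² / (π² × 7.12×10^10) = 1.163×10^-5 m⁴
I_req = 1.163×10^7 mm⁴
Solid square: I = a⁴/12  ⇒  a = (12I)^(1/4) = (12×1.163×10^7)^(1/4) = 109 mm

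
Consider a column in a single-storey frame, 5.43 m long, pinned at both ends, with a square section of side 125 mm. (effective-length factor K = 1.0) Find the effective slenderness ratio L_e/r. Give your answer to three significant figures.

λ ≈ 150

For a square r = a/√12 = 125/√12 = 36.08 mm
L_e = K·L = 1 × 5.43 m = 5.430 m = 5430.0 mm
λ = L_e / r_min = 5430.0 / 36.08 = 150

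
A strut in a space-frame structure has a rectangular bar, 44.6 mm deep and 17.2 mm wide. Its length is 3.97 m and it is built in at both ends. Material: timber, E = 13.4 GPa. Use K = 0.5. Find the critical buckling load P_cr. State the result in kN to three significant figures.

P_cr ≈ 0.635 kN

Buckling occurs about the weak axis: I_min = h·b³/12 with b = 17.2 mm (the shorter side).
I_min = 44.6×17.2³/12 = 1.891×10^4 mm⁴
I = 1.891×10^4 mm⁴ = 1.891×10^-8 m⁴
Effective length L_e = K·L = 0.5 × 3.97 = 1.985 m
P_cr = π²EI / L_e² = π² × 13.4×10⁹ × 1.891×10^-8 / 1.985² = 634.8 N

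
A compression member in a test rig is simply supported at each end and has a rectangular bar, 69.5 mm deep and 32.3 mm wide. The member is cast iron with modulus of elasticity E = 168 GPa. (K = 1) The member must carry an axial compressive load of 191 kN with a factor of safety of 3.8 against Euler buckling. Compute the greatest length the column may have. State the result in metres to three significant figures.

Buckling occurs about the weak axis: I_min = h·b³/12 with b = 32.3 mm (the shorter side).
I_min = 69.5×32.3³/12 = 1.952×10^5 mm⁴
I = 1.952×10^-7 m⁴
Required critical load P_cr = n·P = 3.8 × 191 = 725.8 kN = 7.258×10^5 N
From P_cr = π²EI/(K·L)²:  L = (1/K)·√(π²EI/P_cr) = (1/1)·√(π²×1.68×10^11×1.952×10^-7/7.258×10^5)
L = 0.668 m

L_max ≈ 0.668 m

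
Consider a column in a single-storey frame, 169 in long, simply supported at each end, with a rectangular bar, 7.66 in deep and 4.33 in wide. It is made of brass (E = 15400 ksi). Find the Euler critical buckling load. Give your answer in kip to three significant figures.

P_cr ≈ 276 kip

Buckling occurs about the weak axis: I_min = h·b³/12 with b = 4.33 in (the shorter side).
I_min = 7.66×4.33³/12 = 51.82 in⁴
Effective length L_e = K·L = 1 × 169 = 169.0 in
P_cr = π²EI / L_e² = π² × 15400×10³ × 51.82 / 169.0² = 2.758×10^5 lb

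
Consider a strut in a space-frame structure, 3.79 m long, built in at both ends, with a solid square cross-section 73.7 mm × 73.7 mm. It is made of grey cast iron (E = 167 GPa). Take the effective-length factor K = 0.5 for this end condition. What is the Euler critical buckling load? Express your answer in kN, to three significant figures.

I = a⁴/12 = 73.7⁴/12 = 2.459×10^6 mm⁴
I = 2.459×10^6 mm⁴ = 2.459×10^-6 m⁴
Effective length L_e = K·L = 0.5 × 3.79 = 1.895 m
P_cr = π²EI / L_e² = π² × 167×10⁹ × 2.459×10^-6 / 1.895² = 1.128×10^6 N

P_cr ≈ 1130 kN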